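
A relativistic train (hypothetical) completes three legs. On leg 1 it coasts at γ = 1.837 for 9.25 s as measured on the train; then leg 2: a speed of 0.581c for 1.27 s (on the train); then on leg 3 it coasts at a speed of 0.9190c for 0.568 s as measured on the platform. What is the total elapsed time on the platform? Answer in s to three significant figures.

Leg 1: γ = 1.837; Δt_1 = 1.837 × 9.25 = 16.99 s.
Leg 2: γ = 1/√(1 − 0.581²) = 1/√0.6624 = 1.229; Δt_2 = 1.229 × 1.27 = 1.560 s.
Leg 3: 0.568 s is already measured on the platform.
Total: 16.99 + 1.560 + 0.5680 s.

Δt = 19.1 s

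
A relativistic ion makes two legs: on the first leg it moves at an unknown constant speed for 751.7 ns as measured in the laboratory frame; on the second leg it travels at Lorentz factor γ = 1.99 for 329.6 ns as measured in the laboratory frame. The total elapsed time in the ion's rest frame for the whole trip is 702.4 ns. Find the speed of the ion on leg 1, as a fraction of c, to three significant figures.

Leg 1: speed unknown; τ_1 = 751.7/γ_1.
Leg 2: γ = 1.99; τ_2 = 329.6/1.990 = 165.6 ns.
Total proper time: τ_1 + 165.6 = 702.4, so τ_1 = 702.4 − 165.6 = 536.8 ns.
γ_1 = 751.7/536.8 = 1.400; β = √(1 − 1/γ²) = √0.4901.

β = 0.700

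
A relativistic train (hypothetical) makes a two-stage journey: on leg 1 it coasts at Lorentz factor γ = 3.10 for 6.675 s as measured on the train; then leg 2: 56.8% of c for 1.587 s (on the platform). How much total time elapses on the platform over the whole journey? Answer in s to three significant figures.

Δt = 22.3 s

Leg 1: γ = 3.10; Δt_1 = 3.100 × 6.675 = 20.69 s.
Leg 2: 1.587 s is already measured on the platform.
Total: 20.69 + 1.587 s.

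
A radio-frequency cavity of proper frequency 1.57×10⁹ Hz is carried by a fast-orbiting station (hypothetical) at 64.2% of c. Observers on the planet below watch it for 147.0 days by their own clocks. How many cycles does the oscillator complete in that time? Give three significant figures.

N = 1.53×10¹⁶

β = 0.642; γ = 1/√(1 − 0.642²) = 1/√0.5878 = 1.304
During 147.0 days of lab time, the oscillator's proper time advances by τ = Δt/γ = 147.0/1.304 = 112.7 days = 9.738×10⁶ s.
N = f × τ = 1.57×10⁹ × 9.738×10⁶ = 1.529×10¹⁶.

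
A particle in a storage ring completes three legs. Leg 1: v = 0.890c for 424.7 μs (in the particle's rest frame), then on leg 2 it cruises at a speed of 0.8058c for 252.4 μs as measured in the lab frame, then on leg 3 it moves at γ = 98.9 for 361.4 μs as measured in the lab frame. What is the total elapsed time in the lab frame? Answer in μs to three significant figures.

Δt = 1550 μs

Leg 1: γ = 1/√(1 − 0.890²) = 1/√0.2079 = 2.193; Δt_1 = 2.193 × 424.7 = 931.4 μs.
Leg 2: 252.4 μs is already measured in the lab frame.
Leg 3: 361.4 μs is already measured in the lab frame.
Total: 931.4 + 252.4 + 361.4 μs.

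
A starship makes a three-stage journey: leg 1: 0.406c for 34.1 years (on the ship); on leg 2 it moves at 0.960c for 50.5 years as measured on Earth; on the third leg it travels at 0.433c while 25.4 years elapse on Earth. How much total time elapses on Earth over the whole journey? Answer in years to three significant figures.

Leg 1: γ = 1/√(1 − 0.406²) = 1/√0.8352 = 1.094; Δt_1 = 1.094 × 34.1 = 37.31 years.
Leg 2: 50.5 years is already measured on Earth.
Leg 3: 25.4 years is already measured on Earth.
Total: 37.31 + 50.50 + 25.40 years.

Δt = 113 years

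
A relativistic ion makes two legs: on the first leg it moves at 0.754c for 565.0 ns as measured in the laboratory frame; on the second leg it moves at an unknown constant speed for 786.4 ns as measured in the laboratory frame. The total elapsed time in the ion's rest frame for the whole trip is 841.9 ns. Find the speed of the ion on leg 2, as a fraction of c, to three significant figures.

β = 0.801

Leg 1: γ = 1/√(1 − 0.754²) = 1/√0.4315 = 1.522; τ_1 = 565.0/1.522 = 371.1 ns.
Leg 2: speed unknown; τ_2 = 786.4/γ_2.
Total proper time: 371.1 + τ_2 = 841.9, so τ_2 = 841.9 − 371.1 = 470.8 ns.
γ_2 = 786.4/470.8 = 1.670; β = √(1 − 1/γ²) = √0.6416.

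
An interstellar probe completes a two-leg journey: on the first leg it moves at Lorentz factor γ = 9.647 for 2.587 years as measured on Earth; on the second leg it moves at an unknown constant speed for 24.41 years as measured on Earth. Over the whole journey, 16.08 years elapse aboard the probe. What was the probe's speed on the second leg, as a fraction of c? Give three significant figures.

Leg 1: γ = 9.647; τ_1 = 2.587/9.647 = 0.2682 years.
Leg 2: speed unknown; τ_2 = 24.41/γ_2.
Total proper time: 0.2682 + τ_2 = 16.08, so τ_2 = 16.08 − 0.2682 = 15.81 years.
γ_2 = 24.41/15.81 = 1.544; β = √(1 − 1/γ²) = √0.5804.

β = 0.762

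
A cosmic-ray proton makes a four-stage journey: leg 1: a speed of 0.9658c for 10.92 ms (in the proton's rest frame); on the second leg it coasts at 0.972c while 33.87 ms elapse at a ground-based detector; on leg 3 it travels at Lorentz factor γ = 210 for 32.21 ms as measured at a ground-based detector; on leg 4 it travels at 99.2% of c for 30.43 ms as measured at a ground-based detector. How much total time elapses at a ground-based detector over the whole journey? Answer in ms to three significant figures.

Δt = 139 ms

Leg 1: γ = 1/√(1 − 0.9658²) = 1/√0.06723 = 3.857; Δt_1 = 3.857 × 10.92 = 42.12 ms.
Leg 2: 33.87 ms is already measured at a ground-based detector.
Leg 3: 32.21 ms is already measured at a ground-based detector.
Leg 4: 30.43 ms is already measured at a ground-based detector.
Total: 42.12 + 33.87 + 32.21 + 30.43 ms.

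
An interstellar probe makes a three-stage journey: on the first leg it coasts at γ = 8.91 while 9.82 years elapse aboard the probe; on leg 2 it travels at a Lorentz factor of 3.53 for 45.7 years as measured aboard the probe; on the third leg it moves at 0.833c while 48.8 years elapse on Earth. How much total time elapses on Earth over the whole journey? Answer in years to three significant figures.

Leg 1: γ = 8.91; Δt_1 = 8.910 × 9.82 = 87.50 years.
Leg 2: γ = 3.53; Δt_2 = 3.530 × 45.7 = 161.3 years.
Leg 3: 48.8 years is already measured on Earth.
Total: 87.50 + 161.3 + 48.80 years.

Δt = 298 years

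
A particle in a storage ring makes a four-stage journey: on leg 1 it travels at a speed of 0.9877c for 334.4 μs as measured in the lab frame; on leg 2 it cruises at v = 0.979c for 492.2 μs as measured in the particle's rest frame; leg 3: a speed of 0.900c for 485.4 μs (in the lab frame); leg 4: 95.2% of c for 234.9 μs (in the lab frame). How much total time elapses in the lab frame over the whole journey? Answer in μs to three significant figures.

Δt = 3470 μs

Leg 1: 334.4 μs is already measured in the lab frame.
Leg 2: γ = 1/√(1 − 0.979²) = 1/√0.04156 = 4.905; Δt_2 = 4.905 × 492.2 = 2414 μs.
Leg 3: 485.4 μs is already measured in the lab frame.
Leg 4: 234.9 μs is already measured in the lab frame.
Total: 334.4 + 2414 + 485.4 + 234.9 μs.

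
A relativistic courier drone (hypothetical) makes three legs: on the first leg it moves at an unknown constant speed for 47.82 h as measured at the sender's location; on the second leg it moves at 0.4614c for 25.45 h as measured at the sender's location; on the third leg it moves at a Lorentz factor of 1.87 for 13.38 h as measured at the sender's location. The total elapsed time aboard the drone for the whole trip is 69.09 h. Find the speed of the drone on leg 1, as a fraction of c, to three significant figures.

Leg 1: speed unknown; τ_1 = 47.82/γ_1.
Leg 2: γ = 1/√(1 − 0.4614²) = 1/√0.7871 = 1.127; τ_2 = 25.45/1.127 = 22.58 h.
Leg 3: γ = 1.87; τ_3 = 13.38/1.870 = 7.155 h.
Total proper time: τ_1 + 22.58 + 7.155 = 69.09, so τ_1 = 69.09 − 29.73 = 39.36 h.
γ_1 = 47.82/39.36 = 1.215; β = √(1 − 1/γ²) = √0.3227.

β = 0.568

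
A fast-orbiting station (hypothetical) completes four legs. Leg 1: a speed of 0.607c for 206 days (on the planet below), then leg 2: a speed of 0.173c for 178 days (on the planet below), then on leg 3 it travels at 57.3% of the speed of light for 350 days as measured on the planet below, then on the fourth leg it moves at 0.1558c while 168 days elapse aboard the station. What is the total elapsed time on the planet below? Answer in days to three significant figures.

Leg 1: 206 days is already measured on the planet below.
Leg 2: 178 days is already measured on the planet below.
Leg 3: 350 days is already measured on the planet below.
Leg 4: γ = 1/√(1 − 0.1558²) = 1/√0.9757 = 1.012; Δt_4 = 1.012 × 168 = 170.1 days.
Total: 206.0 + 178.0 + 350.0 + 170.1 days.

Δt = 904 days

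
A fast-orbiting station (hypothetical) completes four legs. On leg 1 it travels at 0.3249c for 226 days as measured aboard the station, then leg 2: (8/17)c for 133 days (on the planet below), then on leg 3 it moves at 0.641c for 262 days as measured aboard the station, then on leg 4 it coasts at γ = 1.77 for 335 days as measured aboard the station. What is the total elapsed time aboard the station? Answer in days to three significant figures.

τ = 940 days

Leg 1: 226 days is already measured aboard the station.
Leg 2: γ = 1/√(1 − (8/17)²) = 17/15 ≈ 1.133; τ_2 = 133/1.133 = 117.4 days.
Leg 3: 262 days is already measured aboard the station.
Leg 4: 335 days is already measured aboard the station.
Total: 226.0 + 117.4 + 262.0 + 335.0 days.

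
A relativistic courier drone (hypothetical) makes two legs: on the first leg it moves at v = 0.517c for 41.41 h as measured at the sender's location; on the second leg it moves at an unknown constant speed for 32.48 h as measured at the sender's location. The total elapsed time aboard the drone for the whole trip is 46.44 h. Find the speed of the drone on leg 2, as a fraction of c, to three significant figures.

β = 0.941

Leg 1: γ = 1/√(1 − 0.517²) = 1/√0.7327 = 1.168; τ_1 = 41.41/1.168 = 35.45 h.
Leg 2: speed unknown; τ_2 = 32.48/γ_2.
Total proper time: 35.45 + τ_2 = 46.44, so τ_2 = 46.44 − 35.45 = 10.99 h.
γ_2 = 32.48/10.99 = 2.954; β = √(1 − 1/γ²) = √0.8854.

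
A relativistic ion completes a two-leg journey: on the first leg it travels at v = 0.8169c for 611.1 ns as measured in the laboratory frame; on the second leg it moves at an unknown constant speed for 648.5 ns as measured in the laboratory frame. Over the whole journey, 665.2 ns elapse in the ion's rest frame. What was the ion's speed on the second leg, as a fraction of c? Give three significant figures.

Leg 1: γ = 1/√(1 − 0.8169²) = 1/√0.3327 = 1.734; τ_1 = 611.1/1.734 = 352.5 ns.
Leg 2: speed unknown; τ_2 = 648.5/γ_2.
Total proper time: 352.5 + τ_2 = 665.2, so τ_2 = 665.2 − 352.5 = 312.7 ns.
γ_2 = 648.5/312.7 = 2.074; β = √(1 − 1/γ²) = √0.7674.

β = 0.876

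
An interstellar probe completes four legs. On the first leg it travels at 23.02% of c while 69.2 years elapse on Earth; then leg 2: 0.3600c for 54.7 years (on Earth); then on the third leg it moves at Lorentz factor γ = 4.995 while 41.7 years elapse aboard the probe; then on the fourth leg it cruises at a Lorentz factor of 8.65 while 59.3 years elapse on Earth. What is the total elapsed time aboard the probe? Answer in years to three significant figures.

Leg 1: β = 0.2302; γ = 1/√(1 − 0.2302²) = 1/√0.9470 = 1.028; τ_1 = 69.2/1.028 = 67.34 years.
Leg 2: γ = 1/√(1 − 0.3600²) = 1/√0.8704 = 1.072; τ_2 = 54.7/1.072 = 51.03 years.
Leg 3: 41.7 years is already measured aboard the probe.
Leg 4: γ = 8.65; τ_4 = 59.3/8.650 = 6.855 years.
Total: 67.34 + 51.03 + 41.70 + 6.855 years.

τ = 167 years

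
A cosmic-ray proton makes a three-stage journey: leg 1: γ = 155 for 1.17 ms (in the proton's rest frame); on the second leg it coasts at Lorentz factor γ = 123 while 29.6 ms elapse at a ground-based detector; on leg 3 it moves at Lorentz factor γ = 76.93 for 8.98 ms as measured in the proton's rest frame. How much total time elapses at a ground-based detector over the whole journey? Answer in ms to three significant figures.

Δt = 902 ms

Leg 1: γ = 155; Δt_1 = 155.0 × 1.17 = 181.3 ms.
Leg 2: 29.6 ms is already measured at a ground-based detector.
Leg 3: γ = 76.93; Δt_3 = 76.93 × 8.98 = 690.8 ms.
Total: 181.3 + 29.60 + 690.8 ms.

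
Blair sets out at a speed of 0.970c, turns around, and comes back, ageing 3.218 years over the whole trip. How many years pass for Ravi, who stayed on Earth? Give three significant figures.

γ = 1/√(1 − 0.970²) = 1/√0.05910 = 4.113
Earth-frame duration is the dilated interval: Δt = γτ = 4.113 × 3.218 years.

Δt = 13.2 years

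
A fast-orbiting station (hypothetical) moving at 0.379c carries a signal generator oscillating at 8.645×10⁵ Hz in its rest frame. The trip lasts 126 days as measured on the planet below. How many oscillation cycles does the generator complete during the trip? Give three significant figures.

N = 8.71×10¹²

γ = 1/√(1 − 0.379²) = 1/√0.8564 = 1.081
The oscillator's own cycle count is N = f × τ where τ is the proper time aboard the station. τ = Δt/γ = 126/1.081 = 116.6 days = 1.007×10⁷ s.
N = 8.645×10⁵ × 1.007×10⁷ = 8.709×10¹².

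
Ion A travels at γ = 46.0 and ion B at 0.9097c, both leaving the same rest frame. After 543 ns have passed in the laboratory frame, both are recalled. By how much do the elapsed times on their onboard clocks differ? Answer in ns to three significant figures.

|τ_A − τ_B| = 214 ns

A: γ = 46.0; τ_A = 543/46.00 = 11.80 ns.
B: γ = 1/√(1 − 0.9097²) = 1/√0.1724 = 2.408; τ_B = 543/2.408 = 225.5 ns.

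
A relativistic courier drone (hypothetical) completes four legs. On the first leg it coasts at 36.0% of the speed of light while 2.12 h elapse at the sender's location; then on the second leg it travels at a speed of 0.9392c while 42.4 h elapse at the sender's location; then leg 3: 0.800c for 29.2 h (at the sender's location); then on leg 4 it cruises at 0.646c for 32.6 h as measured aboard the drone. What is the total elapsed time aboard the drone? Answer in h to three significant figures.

Leg 1: β = 0.360; γ = 1/√(1 − 0.360²) = 1/√0.8704 = 1.072; τ_1 = 2.12/1.072 = 1.978 h.
Leg 2: γ = 1/√(1 − 0.9392²) = 1/√0.1179 = 2.912; τ_2 = 42.4/2.912 = 14.56 h.
Leg 3: γ = 1/√(1 − 0.800²) = 5/3 ≈ 1.667; τ_3 = 29.2/1.667 = 17.52 h.
Leg 4: 32.6 h is already measured aboard the drone.
Total: 1.978 + 14.56 + 17.52 + 32.60 h.

τ = 66.7 h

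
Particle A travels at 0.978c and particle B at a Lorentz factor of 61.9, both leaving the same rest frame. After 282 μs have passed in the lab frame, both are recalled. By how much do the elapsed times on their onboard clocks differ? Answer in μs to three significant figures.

A: γ = 1/√(1 − 0.978²) = 1/√0.04352 = 4.794; τ_A = 282/4.794 = 58.83 μs.
B: γ = 61.9; τ_B = 282/61.90 = 4.556 μs.

|τ_A − τ_B| = 54.3 μs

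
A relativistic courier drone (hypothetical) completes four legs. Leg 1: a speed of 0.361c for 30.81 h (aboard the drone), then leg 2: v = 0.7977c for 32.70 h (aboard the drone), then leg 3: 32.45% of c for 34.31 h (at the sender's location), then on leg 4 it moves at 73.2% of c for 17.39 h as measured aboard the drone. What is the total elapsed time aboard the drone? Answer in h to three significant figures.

Leg 1: 30.81 h is already measured aboard the drone.
Leg 2: 32.70 h is already measured aboard the drone.
Leg 3: β = 0.3245; γ = 1/√(1 − 0.3245²) = 1/√0.8947 = 1.057; τ_3 = 34.31/1.057 = 32.45 h.
Leg 4: 17.39 h is already measured aboard the drone.
Total: 30.81 + 32.70 + 32.45 + 17.39 h.

τ = 113 h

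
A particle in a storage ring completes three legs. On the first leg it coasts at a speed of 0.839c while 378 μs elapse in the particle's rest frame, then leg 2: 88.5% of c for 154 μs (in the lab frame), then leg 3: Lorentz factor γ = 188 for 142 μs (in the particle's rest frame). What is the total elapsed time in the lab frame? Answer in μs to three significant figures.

Leg 1: γ = 1/√(1 − 0.839²) = 1/√0.2961 = 1.838; Δt_1 = 1.838 × 378 = 694.7 μs.
Leg 2: 154 μs is already measured in the lab frame.
Leg 3: γ = 188; Δt_3 = 188.0 × 142 = 2.670×10⁴ μs.
Total: 694.7 + 154.0 + 2.670×10⁴ μs.

Δt = 2.75×10⁴ μs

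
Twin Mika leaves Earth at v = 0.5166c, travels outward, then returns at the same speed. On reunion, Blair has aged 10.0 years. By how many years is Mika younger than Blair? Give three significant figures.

Δt − τ = 1.44 years

γ = 1/√(1 − 0.5166²) = 1/√0.7331 = 1.168
Mika's elapsed proper time: τ = 10.0/1.168 = 8.562 years.
Age gap = Δt − τ = 10.0 − 8.562 years.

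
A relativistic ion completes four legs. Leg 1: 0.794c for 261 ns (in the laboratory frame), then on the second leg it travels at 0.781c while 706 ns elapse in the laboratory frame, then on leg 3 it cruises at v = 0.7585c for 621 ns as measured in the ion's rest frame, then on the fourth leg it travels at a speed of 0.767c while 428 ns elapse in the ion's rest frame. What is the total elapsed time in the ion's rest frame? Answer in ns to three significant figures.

τ = 1650 ns

Leg 1: γ = 1/√(1 − 0.794²) = 1/√0.3696 = 1.645; τ_1 = 261/1.645 = 158.7 ns.
Leg 2: γ = 1/√(1 − 0.781²) = 1/√0.3900 = 1.601; τ_2 = 706/1.601 = 440.9 ns.
Leg 3: 621 ns is already measured in the ion's rest frame.
Leg 4: 428 ns is already measured in the ion's rest frame.
Total: 158.7 + 440.9 + 621.0 + 428.0 ns.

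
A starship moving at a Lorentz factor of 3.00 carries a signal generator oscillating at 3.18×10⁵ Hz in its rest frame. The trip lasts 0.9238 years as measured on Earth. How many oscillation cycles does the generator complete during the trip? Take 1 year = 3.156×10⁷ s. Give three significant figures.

N = 3.09×10¹²

γ = 3.00
The oscillator's own cycle count is N = f × τ where τ is the proper time on the ship. τ = Δt/γ = 0.9238/3.000 = 0.3079 years = 9.718×10⁶ s.
N = 3.18×10⁵ × 9.718×10⁶ = 3.090×10¹².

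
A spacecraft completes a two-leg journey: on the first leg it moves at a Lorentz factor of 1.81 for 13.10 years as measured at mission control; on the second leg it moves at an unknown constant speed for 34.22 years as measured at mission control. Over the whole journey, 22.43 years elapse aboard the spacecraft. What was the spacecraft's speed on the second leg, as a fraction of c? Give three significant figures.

β = 0.896

Leg 1: γ = 1.81; τ_1 = 13.10/1.810 = 7.238 years.
Leg 2: speed unknown; τ_2 = 34.22/γ_2.
Total proper time: 7.238 + τ_2 = 22.43, so τ_2 = 22.43 − 7.238 = 15.19 years.
γ_2 = 34.22/15.19 = 2.252; β = √(1 − 1/γ²) = √0.8029.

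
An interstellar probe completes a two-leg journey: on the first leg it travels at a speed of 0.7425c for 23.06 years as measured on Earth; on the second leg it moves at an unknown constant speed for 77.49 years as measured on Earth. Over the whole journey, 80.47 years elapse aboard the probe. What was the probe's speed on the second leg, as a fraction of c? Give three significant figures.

Leg 1: γ = 1/√(1 − 0.7425²) = 1/√0.4487 = 1.493; τ_1 = 23.06/1.493 = 15.45 years.
Leg 2: speed unknown; τ_2 = 77.49/γ_2.
Total proper time: 15.45 + τ_2 = 80.47, so τ_2 = 80.47 − 15.45 = 65.02 years.
γ_2 = 77.49/65.02 = 1.192; β = √(1 − 1/γ²) = √0.2959.

β = 0.544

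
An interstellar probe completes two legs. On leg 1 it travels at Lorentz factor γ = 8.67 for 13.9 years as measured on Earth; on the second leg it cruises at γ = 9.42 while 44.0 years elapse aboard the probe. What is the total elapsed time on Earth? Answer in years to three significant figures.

Leg 1: 13.9 years is already measured on Earth.
Leg 2: γ = 9.42; Δt_2 = 9.420 × 44.0 = 414.5 years.
Total: 13.90 + 414.5 years.

Δt = 428 years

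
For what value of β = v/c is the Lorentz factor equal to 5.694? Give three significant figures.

β = √(1 − 1/γ²) = √(1 − 1/5.694²) = √(1 − 0.03084) = √0.9692

β = 0.984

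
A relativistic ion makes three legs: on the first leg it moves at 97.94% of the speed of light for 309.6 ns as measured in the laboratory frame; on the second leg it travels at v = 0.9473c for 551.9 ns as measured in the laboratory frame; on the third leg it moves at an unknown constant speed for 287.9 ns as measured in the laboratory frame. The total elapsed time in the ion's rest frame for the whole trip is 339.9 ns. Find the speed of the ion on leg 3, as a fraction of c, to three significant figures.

Leg 1: β = 0.9794; γ = 1/√(1 − 0.9794²) = 1/√0.04078 = 4.952; τ_1 = 309.6/4.952 = 62.52 ns.
Leg 2: γ = 1/√(1 − 0.9473²) = 1/√0.1026 = 3.122; τ_2 = 551.9/3.122 = 176.8 ns.
Leg 3: speed unknown; τ_3 = 287.9/γ_3.
Total proper time: 62.52 + 176.8 + τ_3 = 339.9, so τ_3 = 339.9 − 239.3 = 100.6 ns.
γ_3 = 287.9/100.6 = 2.862; β = √(1 − 1/γ²) = √0.8779.

β = 0.937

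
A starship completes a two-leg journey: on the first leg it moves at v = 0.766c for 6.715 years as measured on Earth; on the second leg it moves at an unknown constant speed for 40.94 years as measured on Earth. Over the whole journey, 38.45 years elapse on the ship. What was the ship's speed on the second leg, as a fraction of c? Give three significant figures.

β = 0.552

Leg 1: γ = 1/√(1 − 0.766²) = 1/√0.4132 = 1.556; τ_1 = 6.715/1.556 = 4.317 years.
Leg 2: speed unknown; τ_2 = 40.94/γ_2.
Total proper time: 4.317 + τ_2 = 38.45, so τ_2 = 38.45 − 4.317 = 34.13 years.
γ_2 = 40.94/34.13 = 1.199; β = √(1 − 1/γ²) = √0.3049.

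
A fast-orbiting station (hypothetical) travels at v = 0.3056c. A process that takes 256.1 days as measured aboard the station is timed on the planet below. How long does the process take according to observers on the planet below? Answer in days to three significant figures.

Δt = 269 days

γ = 1/√(1 − 0.3056²) = 1/√0.9066 = 1.050
The interval measured aboard the station is the proper time (both events occur at the same place in that frame); the lab-frame interval is Δt = γτ = 1.050 × 256.1 days.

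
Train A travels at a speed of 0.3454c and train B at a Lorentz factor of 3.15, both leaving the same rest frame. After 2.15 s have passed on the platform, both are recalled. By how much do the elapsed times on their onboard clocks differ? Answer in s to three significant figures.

A: γ = 1/√(1 − 0.3454²) = 1/√0.8807 = 1.066; τ_A = 2.15/1.066 = 2.018 s.
B: γ = 3.15; τ_B = 2.15/3.150 = 0.6825 s.

|τ_A − τ_B| = 1.34 s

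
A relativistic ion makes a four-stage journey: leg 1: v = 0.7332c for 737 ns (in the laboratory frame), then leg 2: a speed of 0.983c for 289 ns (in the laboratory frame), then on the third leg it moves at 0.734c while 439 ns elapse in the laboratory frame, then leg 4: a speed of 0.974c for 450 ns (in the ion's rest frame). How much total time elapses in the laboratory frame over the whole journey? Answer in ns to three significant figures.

Leg 1: 737 ns is already measured in the laboratory frame.
Leg 2: 289 ns is already measured in the laboratory frame.
Leg 3: 439 ns is already measured in the laboratory frame.
Leg 4: γ = 1/√(1 − 0.974²) = 1/√0.05132 = 4.414; Δt_4 = 4.414 × 450 = 1986 ns.
Total: 737.0 + 289.0 + 439.0 + 1986 ns.

Δt = 3450 ns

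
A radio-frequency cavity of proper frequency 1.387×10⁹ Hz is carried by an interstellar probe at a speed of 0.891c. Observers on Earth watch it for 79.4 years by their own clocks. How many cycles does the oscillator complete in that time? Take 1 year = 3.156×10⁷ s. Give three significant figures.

γ = 1/√(1 − 0.891²) = 1/√0.2061 = 2.203
During 79.4 years of lab time, the oscillator's proper time advances by τ = Δt/γ = 79.4/2.203 = 36.05 years = 1.138×10⁹ s.
N = f × τ = 1.387×10⁹ × 1.138×10⁹ = 1.578×10¹⁸.

N = 1.58×10¹⁸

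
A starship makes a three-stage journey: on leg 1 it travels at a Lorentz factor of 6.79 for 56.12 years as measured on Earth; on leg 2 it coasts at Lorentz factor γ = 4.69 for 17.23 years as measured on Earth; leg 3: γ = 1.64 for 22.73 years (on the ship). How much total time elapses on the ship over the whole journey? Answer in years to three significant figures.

τ = 34.7 years

Leg 1: γ = 6.79; τ_1 = 56.12/6.790 = 8.265 years.
Leg 2: γ = 4.69; τ_2 = 17.23/4.690 = 3.674 years.
Leg 3: 22.73 years is already measured on the ship.
Total: 8.265 + 3.674 + 22.73 years.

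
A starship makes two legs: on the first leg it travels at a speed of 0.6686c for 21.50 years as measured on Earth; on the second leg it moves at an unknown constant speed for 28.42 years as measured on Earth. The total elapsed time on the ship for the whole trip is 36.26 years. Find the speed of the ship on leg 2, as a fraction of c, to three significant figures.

β = 0.701

Leg 1: γ = 1/√(1 − 0.6686²) = 1/√0.5530 = 1.345; τ_1 = 21.50/1.345 = 15.99 years.
Leg 2: speed unknown; τ_2 = 28.42/γ_2.
Total proper time: 15.99 + τ_2 = 36.26, so τ_2 = 36.26 − 15.99 = 20.27 years.
γ_2 = 28.42/20.27 = 1.402; β = √(1 − 1/γ²) = √0.4912.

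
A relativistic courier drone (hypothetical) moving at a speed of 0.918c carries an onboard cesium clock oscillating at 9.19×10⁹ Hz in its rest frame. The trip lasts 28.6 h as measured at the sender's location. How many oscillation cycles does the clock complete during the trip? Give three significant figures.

N = 3.75×10¹⁴

γ = 1/√(1 − 0.918²) = 1/√0.1573 = 2.522
The oscillator's own cycle count is N = f × τ where τ is the proper time aboard the drone. τ = Δt/γ = 28.6/2.522 = 11.34 h = 4.083×10⁴ s.
N = 9.19×10⁹ × 4.083×10⁴ = 3.752×10¹⁴.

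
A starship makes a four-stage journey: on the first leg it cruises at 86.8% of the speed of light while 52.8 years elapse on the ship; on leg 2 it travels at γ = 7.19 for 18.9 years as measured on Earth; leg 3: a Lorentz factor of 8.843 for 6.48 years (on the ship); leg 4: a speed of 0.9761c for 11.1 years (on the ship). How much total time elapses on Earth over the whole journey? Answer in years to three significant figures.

Leg 1: β = 0.868; γ = 1/√(1 − 0.868²) = 1/√0.2466 = 2.014; Δt_1 = 2.014 × 52.8 = 106.3 years.
Leg 2: 18.9 years is already measured on Earth.
Leg 3: γ = 8.843; Δt_3 = 8.843 × 6.48 = 57.30 years.
Leg 4: γ = 1/√(1 − 0.9761²) = 1/√0.04723 = 4.601; Δt_4 = 4.601 × 11.1 = 51.08 years.
Total: 106.3 + 18.90 + 57.30 + 51.08 years.

Δt = 234 years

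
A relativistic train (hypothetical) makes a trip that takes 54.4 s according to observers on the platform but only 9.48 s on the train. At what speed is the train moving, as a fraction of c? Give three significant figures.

The proper time is measured on the train (both events occur at the train's location); Δt is measured on the platform. γ = Δt/τ = 54.4/9.48 = 5.738.
β = √(1 − 1/γ²) = √(1 − 0.03037) = √0.9696

β = 0.985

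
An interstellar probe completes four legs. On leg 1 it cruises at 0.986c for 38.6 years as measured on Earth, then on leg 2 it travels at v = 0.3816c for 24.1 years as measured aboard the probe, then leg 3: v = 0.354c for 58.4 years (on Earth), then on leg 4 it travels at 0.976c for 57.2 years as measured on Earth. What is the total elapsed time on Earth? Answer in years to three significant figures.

Leg 1: 38.6 years is already measured on Earth.
Leg 2: γ = 1/√(1 − 0.3816²) = 1/√0.8544 = 1.082; Δt_2 = 1.082 × 24.1 = 26.07 years.
Leg 3: 58.4 years is already measured on Earth.
Leg 4: 57.2 years is already measured on Earth.
Total: 38.60 + 26.07 + 58.40 + 57.20 years.

Δt = 180 years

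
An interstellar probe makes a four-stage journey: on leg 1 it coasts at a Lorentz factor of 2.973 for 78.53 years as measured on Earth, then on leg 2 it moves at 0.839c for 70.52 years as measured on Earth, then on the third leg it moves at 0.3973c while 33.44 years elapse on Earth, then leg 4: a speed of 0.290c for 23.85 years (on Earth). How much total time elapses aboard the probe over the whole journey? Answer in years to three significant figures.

τ = 118 years

Leg 1: γ = 2.973; τ_1 = 78.53/2.973 = 26.41 years.
Leg 2: γ = 1/√(1 − 0.839²) = 1/√0.2961 = 1.838; τ_2 = 70.52/1.838 = 38.37 years.
Leg 3: γ = 1/√(1 − 0.3973²) = 1/√0.8422 = 1.090; τ_3 = 33.44/1.090 = 30.69 years.
Leg 4: γ = 1/√(1 − 0.290²) = 1/√0.9159 = 1.045; τ_4 = 23.85/1.045 = 22.83 years.
Total: 26.41 + 38.37 + 30.69 + 22.83 years.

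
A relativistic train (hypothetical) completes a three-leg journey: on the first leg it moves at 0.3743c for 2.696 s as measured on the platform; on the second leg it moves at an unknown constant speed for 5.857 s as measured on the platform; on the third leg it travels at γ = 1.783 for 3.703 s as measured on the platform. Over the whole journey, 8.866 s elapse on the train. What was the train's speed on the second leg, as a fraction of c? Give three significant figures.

β = 0.681

Leg 1: γ = 1/√(1 − 0.3743²) = 1/√0.8599 = 1.078; τ_1 = 2.696/1.078 = 2.500 s.
Leg 2: speed unknown; τ_2 = 5.857/γ_2.
Leg 3: γ = 1.783; τ_3 = 3.703/1.783 = 2.077 s.
Total proper time: 2.500 + τ_2 + 2.077 = 8.866, so τ_2 = 8.866 − 4.577 = 4.289 s.
γ_2 = 5.857/4.289 = 1.366; β = √(1 − 1/γ²) = √0.4637.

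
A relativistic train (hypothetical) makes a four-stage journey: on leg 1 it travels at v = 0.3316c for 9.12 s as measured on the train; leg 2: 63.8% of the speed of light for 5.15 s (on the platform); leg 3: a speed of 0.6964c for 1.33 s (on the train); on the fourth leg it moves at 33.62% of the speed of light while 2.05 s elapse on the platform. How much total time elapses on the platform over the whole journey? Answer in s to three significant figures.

Leg 1: γ = 1/√(1 − 0.3316²) = 1/√0.8900 = 1.060; Δt_1 = 1.060 × 9.12 = 9.667 s.
Leg 2: 5.15 s is already measured on the platform.
Leg 3: γ = 1/√(1 − 0.6964²) = 1/√0.5150 = 1.393; Δt_3 = 1.393 × 1.33 = 1.853 s.
Leg 4: 2.05 s is already measured on the platform.
Total: 9.667 + 5.150 + 1.853 + 2.050 s.

Δt = 18.7 s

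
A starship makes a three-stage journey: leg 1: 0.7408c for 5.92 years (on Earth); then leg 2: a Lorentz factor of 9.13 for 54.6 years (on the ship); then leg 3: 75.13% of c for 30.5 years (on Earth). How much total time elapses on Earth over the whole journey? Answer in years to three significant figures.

Δt = 535 years

Leg 1: 5.92 years is already measured on Earth.
Leg 2: γ = 9.13; Δt_2 = 9.130 × 54.6 = 498.5 years.
Leg 3: 30.5 years is already measured on Earth.
Total: 5.920 + 498.5 + 30.50 years.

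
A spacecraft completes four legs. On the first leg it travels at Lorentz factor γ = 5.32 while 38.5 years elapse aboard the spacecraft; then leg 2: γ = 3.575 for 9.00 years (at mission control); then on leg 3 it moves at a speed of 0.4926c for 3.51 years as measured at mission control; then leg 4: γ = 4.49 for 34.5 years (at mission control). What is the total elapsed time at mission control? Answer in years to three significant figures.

Leg 1: γ = 5.32; Δt_1 = 5.320 × 38.5 = 204.8 years.
Leg 2: 9.00 years is already measured at mission control.
Leg 3: 3.51 years is already measured at mission control.
Leg 4: 34.5 years is already measured at mission control.
Total: 204.8 + 9.000 + 3.510 + 34.50 years.

Δt = 252 years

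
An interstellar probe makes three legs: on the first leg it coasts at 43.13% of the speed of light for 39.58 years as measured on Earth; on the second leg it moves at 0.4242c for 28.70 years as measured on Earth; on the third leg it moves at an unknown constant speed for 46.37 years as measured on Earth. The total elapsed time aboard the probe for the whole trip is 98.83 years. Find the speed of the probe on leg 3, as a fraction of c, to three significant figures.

Leg 1: β = 0.4313; γ = 1/√(1 − 0.4313²) = 1/√0.8140 = 1.108; τ_1 = 39.58/1.108 = 35.71 years.
Leg 2: γ = 1/√(1 − 0.4242²) = 1/√0.8201 = 1.104; τ_2 = 28.70/1.104 = 25.99 years.
Leg 3: speed unknown; τ_3 = 46.37/γ_3.
Total proper time: 35.71 + 25.99 + τ_3 = 98.83, so τ_3 = 98.83 − 61.70 = 37.13 years.
γ_3 = 46.37/37.13 = 1.249; β = √(1 − 1/γ²) = √0.3588.

β = 0.599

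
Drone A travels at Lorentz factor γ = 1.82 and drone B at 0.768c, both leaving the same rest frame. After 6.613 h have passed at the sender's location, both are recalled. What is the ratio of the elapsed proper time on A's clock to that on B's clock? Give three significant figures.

τ_A/τ_B = 0.858

A: γ = 1.82. B: γ = 1/√(1 − 0.768²) = 1/√0.4102 = 1.561.
τ_A/τ_B = γ_B/γ_A = 1.561/1.820 = 0.8579, so τ_A/τ_B = 0.8579.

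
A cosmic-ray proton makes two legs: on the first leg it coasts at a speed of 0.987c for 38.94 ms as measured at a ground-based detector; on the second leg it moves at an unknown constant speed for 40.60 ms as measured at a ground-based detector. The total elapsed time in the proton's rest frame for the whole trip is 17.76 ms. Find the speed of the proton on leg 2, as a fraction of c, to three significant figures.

Leg 1: γ = 1/√(1 − 0.987²) = 1/√0.02583 = 6.222; τ_1 = 38.94/6.222 = 6.258 ms.
Leg 2: speed unknown; τ_2 = 40.60/γ_2.
Total proper time: 6.258 + τ_2 = 17.76, so τ_2 = 17.76 − 6.258 = 11.50 ms.
γ_2 = 40.60/11.50 = 3.530; β = √(1 − 1/γ²) = √0.9197.

β = 0.959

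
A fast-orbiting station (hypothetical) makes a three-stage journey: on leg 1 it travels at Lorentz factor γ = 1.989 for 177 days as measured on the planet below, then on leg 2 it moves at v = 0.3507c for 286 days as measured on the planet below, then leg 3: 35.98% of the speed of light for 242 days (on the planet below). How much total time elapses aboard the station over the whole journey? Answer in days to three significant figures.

τ = 583 days

Leg 1: γ = 1.989; τ_1 = 177/1.989 = 88.99 days.
Leg 2: γ = 1/√(1 − 0.3507²) = 1/√0.8770 = 1.068; τ_2 = 286/1.068 = 267.8 days.
Leg 3: β = 0.3598; γ = 1/√(1 − 0.3598²) = 1/√0.8705 = 1.072; τ_3 = 242/1.072 = 225.8 days.
Total: 88.99 + 267.8 + 225.8 days.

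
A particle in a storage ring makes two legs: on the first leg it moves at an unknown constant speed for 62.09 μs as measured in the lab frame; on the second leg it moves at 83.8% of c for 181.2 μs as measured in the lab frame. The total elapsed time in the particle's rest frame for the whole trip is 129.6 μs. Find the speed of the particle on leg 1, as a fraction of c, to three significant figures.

β = 0.869

Leg 1: speed unknown; τ_1 = 62.09/γ_1.
Leg 2: β = 0.838; γ = 1/√(1 − 0.838²) = 1/√0.2978 = 1.833; τ_2 = 181.2/1.833 = 98.88 μs.
Total proper time: τ_1 + 98.88 = 129.6, so τ_1 = 129.6 − 98.88 = 30.72 μs.
γ_1 = 62.09/30.72 = 2.021; β = √(1 − 1/γ²) = √0.7551.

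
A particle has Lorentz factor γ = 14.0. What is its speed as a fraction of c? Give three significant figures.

β = √(1 − 1/γ²) = √(1 − 1/14.0²) = √(1 − 0.005102) = √0.9949

β = 0.997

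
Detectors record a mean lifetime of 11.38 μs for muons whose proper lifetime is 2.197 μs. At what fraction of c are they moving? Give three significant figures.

γ = Δt/τ₀ = 11.38/2.197 = 5.180
β = √(1 − 1/γ²) = √(1 − 0.03727) = √0.9627

v = 0.981c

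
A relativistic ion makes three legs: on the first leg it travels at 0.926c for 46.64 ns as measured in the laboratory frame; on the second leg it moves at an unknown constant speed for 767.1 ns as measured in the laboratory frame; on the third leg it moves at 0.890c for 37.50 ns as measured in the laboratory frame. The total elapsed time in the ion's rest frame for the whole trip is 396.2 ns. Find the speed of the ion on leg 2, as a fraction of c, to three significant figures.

β = 0.882

Leg 1: γ = 1/√(1 − 0.926²) = 1/√0.1425 = 2.649; τ_1 = 46.64/2.649 = 17.61 ns.
Leg 2: speed unknown; τ_2 = 767.1/γ_2.
Leg 3: γ = 1/√(1 − 0.890²) = 1/√0.2079 = 2.193; τ_3 = 37.50/2.193 = 17.10 ns.
Total proper time: 17.61 + τ_2 + 17.10 = 396.2, so τ_2 = 396.2 − 34.71 = 361.5 ns.
γ_2 = 767.1/361.5 = 2.122; β = √(1 − 1/γ²) = √0.7779.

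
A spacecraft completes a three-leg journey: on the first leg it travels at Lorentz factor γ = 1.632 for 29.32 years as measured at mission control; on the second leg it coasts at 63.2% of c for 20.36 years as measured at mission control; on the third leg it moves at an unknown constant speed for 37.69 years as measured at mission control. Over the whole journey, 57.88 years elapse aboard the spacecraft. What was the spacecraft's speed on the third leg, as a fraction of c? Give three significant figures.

β = 0.768

Leg 1: γ = 1.632; τ_1 = 29.32/1.632 = 17.97 years.
Leg 2: β = 0.632; γ = 1/√(1 − 0.632²) = 1/√0.6006 = 1.290; τ_2 = 20.36/1.290 = 15.78 years.
Leg 3: speed unknown; τ_3 = 37.69/γ_3.
Total proper time: 17.97 + 15.78 + τ_3 = 57.88, so τ_3 = 57.88 − 33.74 = 24.14 years.
γ_3 = 37.69/24.14 = 1.562; β = √(1 − 1/γ²) = √0.5899.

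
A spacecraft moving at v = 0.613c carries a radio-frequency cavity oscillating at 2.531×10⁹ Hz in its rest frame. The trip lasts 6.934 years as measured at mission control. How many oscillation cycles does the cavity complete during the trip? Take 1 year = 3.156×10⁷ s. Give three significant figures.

γ = 1/√(1 − 0.613²) = 1/√0.6242 = 1.266
The oscillator's own cycle count is N = f × τ where τ is the proper time aboard the spacecraft. τ = Δt/γ = 6.934/1.266 = 5.478 years = 1.729×10⁸ s.
N = 2.531×10⁹ × 1.729×10⁸ = 4.376×10¹⁷.

N = 4.38×10¹⁷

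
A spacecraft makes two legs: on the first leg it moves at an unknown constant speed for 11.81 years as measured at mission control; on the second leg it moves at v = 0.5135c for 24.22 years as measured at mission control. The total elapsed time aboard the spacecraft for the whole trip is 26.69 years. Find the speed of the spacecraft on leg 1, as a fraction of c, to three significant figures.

β = 0.866

Leg 1: speed unknown; τ_1 = 11.81/γ_1.
Leg 2: γ = 1/√(1 − 0.5135²) = 1/√0.7363 = 1.165; τ_2 = 24.22/1.165 = 20.78 years.
Total proper time: τ_1 + 20.78 = 26.69, so τ_1 = 26.69 − 20.78 = 5.907 years.
γ_1 = 11.81/5.907 = 1.999; β = √(1 − 1/γ²) = √0.7498.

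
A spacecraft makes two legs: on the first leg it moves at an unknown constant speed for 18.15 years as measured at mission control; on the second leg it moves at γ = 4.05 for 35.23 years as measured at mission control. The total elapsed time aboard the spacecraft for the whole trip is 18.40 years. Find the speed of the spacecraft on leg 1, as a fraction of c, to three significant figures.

β = 0.845

Leg 1: speed unknown; τ_1 = 18.15/γ_1.
Leg 2: γ = 4.05; τ_2 = 35.23/4.050 = 8.699 years.
Total proper time: τ_1 + 8.699 = 18.40, so τ_1 = 18.40 − 8.699 = 9.701 years.
γ_1 = 18.15/9.701 = 1.871; β = √(1 − 1/γ²) = √0.7143.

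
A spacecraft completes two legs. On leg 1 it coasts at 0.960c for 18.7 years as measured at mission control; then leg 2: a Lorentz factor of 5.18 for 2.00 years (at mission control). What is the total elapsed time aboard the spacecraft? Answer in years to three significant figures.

τ = 5.62 years

Leg 1: γ = 1/√(1 − 0.960²) = 25/7 ≈ 3.571; τ_1 = 18.7/3.571 = 5.236 years.
Leg 2: γ = 5.18; τ_2 = 2.00/5.180 = 0.3861 years.
Total: 5.236 + 0.3861 years.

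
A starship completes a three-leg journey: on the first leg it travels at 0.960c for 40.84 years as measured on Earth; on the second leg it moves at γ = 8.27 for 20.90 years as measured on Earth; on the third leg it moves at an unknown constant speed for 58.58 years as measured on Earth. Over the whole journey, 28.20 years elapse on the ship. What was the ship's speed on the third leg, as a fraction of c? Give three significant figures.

Leg 1: γ = 1/√(1 − 0.960²) = 25/7 ≈ 3.571; τ_1 = 40.84/3.571 = 11.44 years.
Leg 2: γ = 8.27; τ_2 = 20.90/8.270 = 2.527 years.
Leg 3: speed unknown; τ_3 = 58.58/γ_3.
Total proper time: 11.44 + 2.527 + τ_3 = 28.20, so τ_3 = 28.20 − 13.96 = 14.24 years.
γ_3 = 58.58/14.24 = 4.114; β = √(1 − 1/γ²) = √0.9409.

β = 0.970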